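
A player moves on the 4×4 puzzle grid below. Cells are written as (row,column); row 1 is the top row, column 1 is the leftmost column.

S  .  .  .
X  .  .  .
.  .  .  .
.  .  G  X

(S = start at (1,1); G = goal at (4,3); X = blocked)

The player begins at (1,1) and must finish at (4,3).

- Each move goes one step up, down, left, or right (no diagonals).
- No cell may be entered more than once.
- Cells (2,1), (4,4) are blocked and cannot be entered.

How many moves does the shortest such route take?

5

The Manhattan distance from (1,1) to (4,3) is |1−4| + |1−3| = 5, so at least 5 moves are needed.
A route of 5 moves achieves this: (1,1) → (1,2) → (2,2) → (3,2) → (4,2) → (4,3).
Since 5 matches the lower bound, it is optimal.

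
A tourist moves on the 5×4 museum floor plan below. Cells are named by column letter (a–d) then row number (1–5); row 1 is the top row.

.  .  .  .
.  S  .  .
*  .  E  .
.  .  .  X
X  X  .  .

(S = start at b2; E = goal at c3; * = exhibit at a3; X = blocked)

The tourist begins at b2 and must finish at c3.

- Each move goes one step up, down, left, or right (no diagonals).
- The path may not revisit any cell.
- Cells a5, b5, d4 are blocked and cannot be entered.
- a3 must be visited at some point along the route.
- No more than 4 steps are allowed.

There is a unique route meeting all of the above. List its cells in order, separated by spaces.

b2 a2 a3 b3 c3

Any route must reach a3 and still end at c3 within 4 moves, so the order of the required stops is forced.
Route from b2: left 1 to a2, down 1 to a3, right 2 to c3 — 4 moves in all.
Check: all required cells visited; 4 ≤ 4 moves.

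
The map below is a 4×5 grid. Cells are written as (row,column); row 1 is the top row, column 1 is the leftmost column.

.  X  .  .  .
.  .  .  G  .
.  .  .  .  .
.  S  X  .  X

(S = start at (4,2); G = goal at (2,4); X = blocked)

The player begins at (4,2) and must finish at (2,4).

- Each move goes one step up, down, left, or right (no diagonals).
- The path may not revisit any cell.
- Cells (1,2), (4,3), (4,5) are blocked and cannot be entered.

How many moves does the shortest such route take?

4

The Manhattan distance from (4,2) to (2,4) is |4−2| + |2−4| = 4, so at least 4 moves are needed.
A route of 4 moves achieves this: (4,2) → (3,2) → (2,2) → (2,3) → (2,4).
Since 4 matches the lower bound, it is optimal.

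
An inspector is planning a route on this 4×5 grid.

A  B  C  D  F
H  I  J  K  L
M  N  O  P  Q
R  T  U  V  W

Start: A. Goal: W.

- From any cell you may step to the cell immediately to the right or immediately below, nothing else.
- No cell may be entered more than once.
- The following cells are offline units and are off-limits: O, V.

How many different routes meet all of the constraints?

A right/down-only route from A to W makes exactly 3 down-moves and 4 right-moves in some order.
With no other constraints that would be C(7,3) = 35 routes.
Subtract routes through each blocked cell (inclusion–exclusion for overlaps): − through O: 18 − through V: 20 + through O&V: 12 → 9.
That gives 9 routes.

9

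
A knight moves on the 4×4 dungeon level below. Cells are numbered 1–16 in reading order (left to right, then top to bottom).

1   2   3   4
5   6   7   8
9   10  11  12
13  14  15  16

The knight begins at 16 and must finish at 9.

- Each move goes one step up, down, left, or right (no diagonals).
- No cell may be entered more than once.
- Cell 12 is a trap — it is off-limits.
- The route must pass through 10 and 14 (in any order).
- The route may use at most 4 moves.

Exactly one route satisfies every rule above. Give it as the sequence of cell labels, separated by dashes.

The budget equals the shortest possible length, so every move has to be on a shortest route through the required cells.
Route from 16: left 2 to 14, up 1 to 10, left 1 to 9 — 4 moves in all.
Check: all required cells visited; 4 ≤ 4 moves.

16 - 15 - 14 - 10 - 9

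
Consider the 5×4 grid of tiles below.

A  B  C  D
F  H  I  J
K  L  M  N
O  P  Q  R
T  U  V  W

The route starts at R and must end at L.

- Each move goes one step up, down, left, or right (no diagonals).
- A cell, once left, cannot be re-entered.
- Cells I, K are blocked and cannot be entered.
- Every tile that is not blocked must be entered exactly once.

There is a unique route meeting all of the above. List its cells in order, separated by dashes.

R - W - V - U - T - O - P - Q - M - N - J - D - C - B - A - F - H - L

Need to visit all 18 open cells exactly once, starting at R and ending at L.
Route from R: down to W, 3× left (reaching T), up to O, 2× right (reaching Q), up to M, right to N, 2× up (reaching D), 3× left (reaching A), down to F, right to H, down to L — 17 moves in all.
Check: all 18 open cells covered.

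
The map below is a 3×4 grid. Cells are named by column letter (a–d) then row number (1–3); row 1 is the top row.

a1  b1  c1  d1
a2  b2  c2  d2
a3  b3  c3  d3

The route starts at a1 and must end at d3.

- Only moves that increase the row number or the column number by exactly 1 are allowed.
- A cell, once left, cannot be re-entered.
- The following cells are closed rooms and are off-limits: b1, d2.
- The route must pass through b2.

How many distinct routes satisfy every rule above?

2

A right/down-only route from a1 to d3 makes exactly 2 down-moves and 3 right-moves in some order.
With no other constraints that would be C(5,2) = 10 routes.
Split at b2 and multiply the segment counts (each segment already excludes blocked cells): a1→b2: 1; b2→d3: 2; product = 2.
That gives 2 routes.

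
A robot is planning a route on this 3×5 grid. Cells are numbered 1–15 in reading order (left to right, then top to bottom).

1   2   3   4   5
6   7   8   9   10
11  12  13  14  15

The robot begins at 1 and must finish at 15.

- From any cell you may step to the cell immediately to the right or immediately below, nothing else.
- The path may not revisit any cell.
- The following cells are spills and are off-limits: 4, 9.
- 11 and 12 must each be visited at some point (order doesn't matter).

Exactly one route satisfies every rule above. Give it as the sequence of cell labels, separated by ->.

Moves only go right or down, so the column and row indices never decrease.
Route from 1: 2× down (reaching 11), 4× right (reaching 15) — 6 moves in all.
Check: all required cells visited.

1 -> 6 -> 11 -> 12 -> 13 -> 14 -> 15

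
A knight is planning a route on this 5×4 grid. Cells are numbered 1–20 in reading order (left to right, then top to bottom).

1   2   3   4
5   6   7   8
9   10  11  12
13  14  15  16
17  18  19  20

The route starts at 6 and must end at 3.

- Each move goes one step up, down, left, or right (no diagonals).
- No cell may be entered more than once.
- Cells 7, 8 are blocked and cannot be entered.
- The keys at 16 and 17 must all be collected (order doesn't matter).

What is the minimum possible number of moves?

14

Any route passes through 16 and 17 in some order between 6 and 3. Summing Manhattan distances along each leg and taking the cheapest ordering (6 → 17 → 16 → 3) gives a lower bound of 4 + 4 + 4 = 12 moves.
That bound ignores the blocked cells. Measuring each leg by the fewest moves that actually steer around them (6→16: 4; 16→17: 4; 17→3: 6) raises the lower bound to 14.
A route of 14 moves exists: 6 → 10 → 14 → 15 → 16 → 20 → 19 → 18 → 17 → 13 → 9 → 5 → 1 → 2 → 3.
Since 14 matches that lower bound, it is optimal.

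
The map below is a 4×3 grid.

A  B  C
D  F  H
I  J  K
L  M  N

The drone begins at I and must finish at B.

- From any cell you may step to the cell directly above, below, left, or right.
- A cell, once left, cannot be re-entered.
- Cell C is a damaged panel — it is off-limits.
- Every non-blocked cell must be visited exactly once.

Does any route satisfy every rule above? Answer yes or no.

Colour the cells like a checkerboard: each orthogonal step flips colour, so a Hamiltonian route alternates colours. Here there are 5 cells of one colour and 6 of the other, with start on the opposite colour to the goal — the counts and endpoints can't be arranged into an alternating sequence of length 11, so no Hamiltonian route exists.

no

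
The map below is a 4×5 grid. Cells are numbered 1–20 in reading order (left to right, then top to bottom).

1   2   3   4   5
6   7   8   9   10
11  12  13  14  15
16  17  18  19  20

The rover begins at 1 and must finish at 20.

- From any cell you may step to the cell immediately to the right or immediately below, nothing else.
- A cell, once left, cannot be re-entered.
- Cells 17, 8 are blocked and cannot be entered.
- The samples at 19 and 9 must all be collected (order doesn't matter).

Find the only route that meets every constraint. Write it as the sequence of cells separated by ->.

1 -> 2 -> 3 -> 4 -> 9 -> 14 -> 19 -> 20

Moves only go right or down, so the column and row indices never decrease.
Route from 1: right 3 to 4, down 3 to 19, right 1 to 20 — 7 moves in all.
Check: all required cells visited.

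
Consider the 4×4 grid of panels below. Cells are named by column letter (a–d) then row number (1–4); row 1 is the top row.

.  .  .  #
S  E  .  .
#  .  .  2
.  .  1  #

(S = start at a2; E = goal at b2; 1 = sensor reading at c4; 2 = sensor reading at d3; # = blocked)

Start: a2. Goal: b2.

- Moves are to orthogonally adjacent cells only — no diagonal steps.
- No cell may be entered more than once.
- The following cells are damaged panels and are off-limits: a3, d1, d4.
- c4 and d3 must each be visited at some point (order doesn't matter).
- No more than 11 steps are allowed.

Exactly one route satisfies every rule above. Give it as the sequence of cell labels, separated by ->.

a2 -> a1 -> b1 -> c1 -> c2 -> d2 -> d3 -> c3 -> c4 -> b4 -> b3 -> b2

The 11-move cap with required stops at c4, d3 leaves no slack for detours.
Route from a2: up to a1, 2× right (reaching c1), down to c2, right to d2, down to d3, left to c3, down to c4, left to b4, 2× up (reaching b2) — 11 moves in all.
Check: all required cells visited; 11 ≤ 11 moves.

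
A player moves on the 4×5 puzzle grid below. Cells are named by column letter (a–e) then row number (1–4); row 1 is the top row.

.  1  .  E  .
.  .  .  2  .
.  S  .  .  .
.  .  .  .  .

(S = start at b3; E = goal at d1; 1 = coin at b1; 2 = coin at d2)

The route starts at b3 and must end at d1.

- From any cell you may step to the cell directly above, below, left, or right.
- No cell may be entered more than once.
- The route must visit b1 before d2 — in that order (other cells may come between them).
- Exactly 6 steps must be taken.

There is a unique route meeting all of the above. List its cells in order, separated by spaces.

The waypoints must appear in the order b1, d2, with no cell reused.
Route from b3: up 2 to b1, right 1 to c1, down 1 to c2, right 1 to d2, up 1 to d1 — 6 moves in all.
Check: order respected (1 at step 2, 2 at step 5); 6 moves as required.

b3 b2 b1 c1 c2 d2 d1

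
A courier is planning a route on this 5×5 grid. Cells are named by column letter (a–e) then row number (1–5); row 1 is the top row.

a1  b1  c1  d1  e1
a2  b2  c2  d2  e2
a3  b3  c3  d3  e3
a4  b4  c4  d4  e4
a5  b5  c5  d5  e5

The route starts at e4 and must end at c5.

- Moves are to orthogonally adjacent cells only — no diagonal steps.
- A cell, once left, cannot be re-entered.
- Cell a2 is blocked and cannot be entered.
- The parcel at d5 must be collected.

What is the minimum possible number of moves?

Any route passes through d5 somewhere between e4 and c5. Summing Manhattan distances along the two legs (e4 → d5 → c5) gives a lower bound of 2 + 1 = 3 moves.
A route of 3 moves achieves this: e4 → e5 → d5 → c5.
Since 3 matches the lower bound, it is optimal.

3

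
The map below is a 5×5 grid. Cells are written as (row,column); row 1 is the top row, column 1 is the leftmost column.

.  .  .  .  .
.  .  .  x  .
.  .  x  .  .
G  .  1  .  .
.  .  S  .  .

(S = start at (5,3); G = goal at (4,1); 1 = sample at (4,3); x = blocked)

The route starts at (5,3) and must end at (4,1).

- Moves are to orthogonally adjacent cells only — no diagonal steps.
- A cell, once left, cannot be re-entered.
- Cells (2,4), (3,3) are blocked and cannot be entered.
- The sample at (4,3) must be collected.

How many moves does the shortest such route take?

3

Any route passes through (4,3) somewhere between (5,3) and (4,1). Summing Manhattan distances along the two legs ((5,3) → (4,3) → (4,1)) gives a lower bound of 1 + 2 = 3 moves.
A route of 3 moves achieves this: (5,3) → (4,3) → (4,2) → (4,1).
Since 3 matches the lower bound, it is optimal.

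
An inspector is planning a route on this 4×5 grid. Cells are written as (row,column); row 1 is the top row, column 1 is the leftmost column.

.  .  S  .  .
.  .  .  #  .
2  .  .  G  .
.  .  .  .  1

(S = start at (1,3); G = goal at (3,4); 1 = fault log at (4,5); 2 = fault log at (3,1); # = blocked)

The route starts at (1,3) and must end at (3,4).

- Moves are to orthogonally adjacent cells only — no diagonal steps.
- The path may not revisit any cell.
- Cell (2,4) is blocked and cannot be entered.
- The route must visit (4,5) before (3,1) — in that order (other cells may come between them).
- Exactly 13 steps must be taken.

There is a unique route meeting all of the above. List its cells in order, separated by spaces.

(1,3) (1,4) (1,5) (2,5) (3,5) (4,5) (4,4) (4,3) (4,2) (4,1) (3,1) (3,2) (3,3) (3,4)

The waypoints must appear in the order (4,5), (3,1), with no cell reused.
Route from (1,3): right 2 to (1,5), down 3 to (4,5), left 4 to (4,1), up 1 to (3,1), right 3 to (3,4) — 13 moves in all.
Check: order respected (1 at step 5, 2 at step 10); 13 moves as required.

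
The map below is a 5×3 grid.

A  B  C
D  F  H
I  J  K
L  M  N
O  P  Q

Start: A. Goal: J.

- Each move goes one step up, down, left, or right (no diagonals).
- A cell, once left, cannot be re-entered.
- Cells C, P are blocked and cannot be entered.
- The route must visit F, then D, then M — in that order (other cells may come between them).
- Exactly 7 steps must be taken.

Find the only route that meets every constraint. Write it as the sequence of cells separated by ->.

The waypoints must appear in the order F, D, M, with no cell reused.
Route from A: right to B, down to F, left to D, 2× down (reaching L), right to M, up to J — 7 moves in all.
Check: order respected (F at step 2, D at step 3, M at step 6); 7 moves as required.

A -> B -> F -> D -> I -> L -> M -> J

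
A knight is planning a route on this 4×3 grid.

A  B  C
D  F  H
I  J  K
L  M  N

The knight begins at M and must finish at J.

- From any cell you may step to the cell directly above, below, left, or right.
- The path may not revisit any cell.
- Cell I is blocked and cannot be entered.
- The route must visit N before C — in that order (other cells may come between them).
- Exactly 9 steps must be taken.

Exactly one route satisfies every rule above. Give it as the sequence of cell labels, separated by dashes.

The waypoints must appear in the order N, C, with no cell reused.
Route from M: right 1 to N, up 3 to C, left 2 to A, down 1 to D, right 1 to F, down 1 to J — 9 moves in all.
Check: order respected (N at step 1, C at step 4); 9 moves as required.

M - N - K - H - C - B - A - D - F - J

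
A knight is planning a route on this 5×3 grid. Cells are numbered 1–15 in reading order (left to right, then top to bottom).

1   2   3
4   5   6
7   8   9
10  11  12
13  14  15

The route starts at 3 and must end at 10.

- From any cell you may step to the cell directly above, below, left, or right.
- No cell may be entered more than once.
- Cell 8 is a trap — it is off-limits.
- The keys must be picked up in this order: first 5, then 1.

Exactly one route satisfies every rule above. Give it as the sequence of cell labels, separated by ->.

3 -> 6 -> 5 -> 2 -> 1 -> 4 -> 7 -> 10

The waypoints must appear in the order 5, 1, with no cell reused.
Route from 3: down 1 to 6, left 1 to 5, up 1 to 2, left 1 to 1, down 3 to 10 — 7 moves in all.
Check: order respected (5 at step 2, 1 at step 4).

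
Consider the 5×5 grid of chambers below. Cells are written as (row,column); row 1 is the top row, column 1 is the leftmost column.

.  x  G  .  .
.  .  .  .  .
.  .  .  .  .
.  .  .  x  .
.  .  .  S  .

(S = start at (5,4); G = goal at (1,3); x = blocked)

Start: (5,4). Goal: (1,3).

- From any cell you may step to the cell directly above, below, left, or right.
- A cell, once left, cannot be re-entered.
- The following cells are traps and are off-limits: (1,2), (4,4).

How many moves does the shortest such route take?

The Manhattan distance from (5,4) to (1,3) is |5−1| + |4−3| = 5, so at least 5 moves are needed.
A route of 5 moves achieves this: (5,4) → (5,3) → (4,3) → (3,3) → (2,3) → (1,3).
Since 5 matches the lower bound, it is optimal.

5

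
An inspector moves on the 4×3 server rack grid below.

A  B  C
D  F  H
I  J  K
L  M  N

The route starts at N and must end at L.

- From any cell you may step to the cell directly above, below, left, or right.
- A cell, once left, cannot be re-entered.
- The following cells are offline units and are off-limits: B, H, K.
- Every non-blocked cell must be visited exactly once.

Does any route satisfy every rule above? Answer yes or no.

no

Cell A has only one open neighbour but is neither the start nor the goal, so a Hamiltonian route would have to both enter and leave it through the same neighbour — impossible without revisiting.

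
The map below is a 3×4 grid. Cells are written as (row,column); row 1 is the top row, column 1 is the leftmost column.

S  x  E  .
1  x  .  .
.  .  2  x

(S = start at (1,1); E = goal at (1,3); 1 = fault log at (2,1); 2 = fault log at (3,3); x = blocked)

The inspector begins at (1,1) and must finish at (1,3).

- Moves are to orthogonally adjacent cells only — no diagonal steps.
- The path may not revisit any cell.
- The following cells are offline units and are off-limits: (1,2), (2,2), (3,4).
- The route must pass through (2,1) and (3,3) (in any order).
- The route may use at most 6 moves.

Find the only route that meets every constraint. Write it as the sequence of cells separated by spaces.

(1,1) (2,1) (3,1) (3,2) (3,3) (2,3) (1,3)

The 6-move cap with required stops at (2,1), (3,3) leaves no slack for detours.
Route from (1,1): 2× down (reaching (3,1)), 2× right (reaching (3,3)), 2× up (reaching (1,3)) — 6 moves in all.
Check: all required cells visited; 6 ≤ 6 moves.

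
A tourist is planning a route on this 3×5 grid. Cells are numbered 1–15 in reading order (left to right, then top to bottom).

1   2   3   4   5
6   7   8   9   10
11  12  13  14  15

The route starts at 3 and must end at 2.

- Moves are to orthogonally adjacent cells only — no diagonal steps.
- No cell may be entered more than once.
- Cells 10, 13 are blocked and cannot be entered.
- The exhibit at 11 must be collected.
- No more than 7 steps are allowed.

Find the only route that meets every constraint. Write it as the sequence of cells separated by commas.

Any route must reach 11 and still end at 2 within 7 moves, so the order of the required stops is forced.
Route from 3: down to 8, left to 7, down to 12, left to 11, 2× up (reaching 1), right to 2 — 7 moves in all.
Check: all required cells visited; 7 ≤ 7 moves.

3, 8, 7, 12, 11, 6, 1, 2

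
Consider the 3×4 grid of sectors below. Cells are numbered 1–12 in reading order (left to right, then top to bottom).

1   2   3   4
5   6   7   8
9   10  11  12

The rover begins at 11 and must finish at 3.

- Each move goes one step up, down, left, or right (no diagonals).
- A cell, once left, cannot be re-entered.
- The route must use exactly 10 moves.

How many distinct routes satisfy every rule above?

Need simple routes of exactly 10 moves from 11 to 3 (Manhattan distance 2, so 4 moves are spent on a detour and 4 undoing it).
Enumerating: 11 10 9 5 1 2 6 7 8 4 3 | 11 12 8 7 6 10 9 5 1 2 3.
That gives 2 routes.

2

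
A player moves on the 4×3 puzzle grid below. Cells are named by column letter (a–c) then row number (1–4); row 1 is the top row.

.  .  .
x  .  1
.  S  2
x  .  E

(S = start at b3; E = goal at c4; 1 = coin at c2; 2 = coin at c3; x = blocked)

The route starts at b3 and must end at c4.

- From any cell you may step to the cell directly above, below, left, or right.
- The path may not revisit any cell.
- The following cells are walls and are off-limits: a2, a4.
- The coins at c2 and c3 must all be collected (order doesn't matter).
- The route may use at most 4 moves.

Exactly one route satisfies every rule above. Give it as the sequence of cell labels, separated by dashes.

b3 - b2 - c2 - c3 - c4

The 4-move cap with required stops at c2, c3 leaves no slack for detours.
Route from b3: up 1 to b2, right 1 to c2, down 2 to c4 — 4 moves in all.
Check: all required cells visited; 4 ≤ 4 moves.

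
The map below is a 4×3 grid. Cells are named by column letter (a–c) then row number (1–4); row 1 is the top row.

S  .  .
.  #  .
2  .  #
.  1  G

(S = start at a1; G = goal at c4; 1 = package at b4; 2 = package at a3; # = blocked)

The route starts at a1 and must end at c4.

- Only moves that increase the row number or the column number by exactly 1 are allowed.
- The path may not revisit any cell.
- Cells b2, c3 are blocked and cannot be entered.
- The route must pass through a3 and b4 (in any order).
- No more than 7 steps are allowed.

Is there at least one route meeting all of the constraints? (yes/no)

One route that works: a1 → a2 → a3 → a4 → b4 → c4.

yes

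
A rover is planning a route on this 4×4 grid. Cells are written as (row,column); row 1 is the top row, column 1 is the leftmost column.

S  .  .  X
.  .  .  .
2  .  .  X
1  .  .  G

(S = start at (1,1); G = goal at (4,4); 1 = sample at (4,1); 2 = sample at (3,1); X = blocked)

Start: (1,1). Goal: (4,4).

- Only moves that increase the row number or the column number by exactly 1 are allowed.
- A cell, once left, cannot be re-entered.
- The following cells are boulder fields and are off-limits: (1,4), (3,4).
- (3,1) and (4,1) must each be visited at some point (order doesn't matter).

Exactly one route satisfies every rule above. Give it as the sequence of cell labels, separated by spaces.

Moves only go right or down, so the column and row indices never decrease.
Route from (1,1): 3× down (reaching (4,1)), 3× right (reaching (4,4)) — 6 moves in all.
Check: all required cells visited.

(1,1) (2,1) (3,1) (4,1) (4,2) (4,3) (4,4)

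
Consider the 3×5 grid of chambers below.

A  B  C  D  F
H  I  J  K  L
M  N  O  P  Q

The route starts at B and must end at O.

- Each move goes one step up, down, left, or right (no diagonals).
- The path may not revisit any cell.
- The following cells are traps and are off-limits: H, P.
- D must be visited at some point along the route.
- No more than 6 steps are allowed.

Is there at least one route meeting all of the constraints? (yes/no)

One route that works: B → C → D → K → J → O.

yes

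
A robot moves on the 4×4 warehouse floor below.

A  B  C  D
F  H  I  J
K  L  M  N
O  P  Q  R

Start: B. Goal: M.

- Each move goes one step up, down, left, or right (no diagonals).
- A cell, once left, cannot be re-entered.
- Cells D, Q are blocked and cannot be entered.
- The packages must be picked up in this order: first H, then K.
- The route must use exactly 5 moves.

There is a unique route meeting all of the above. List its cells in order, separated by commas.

B, H, F, K, L, M

The waypoints must appear in the order H, K, with no cell reused.
Route from B: down 1 to H, left 1 to F, down 1 to K, right 2 to M — 5 moves in all.
Check: order respected (H at step 1, K at step 3); 5 moves as required.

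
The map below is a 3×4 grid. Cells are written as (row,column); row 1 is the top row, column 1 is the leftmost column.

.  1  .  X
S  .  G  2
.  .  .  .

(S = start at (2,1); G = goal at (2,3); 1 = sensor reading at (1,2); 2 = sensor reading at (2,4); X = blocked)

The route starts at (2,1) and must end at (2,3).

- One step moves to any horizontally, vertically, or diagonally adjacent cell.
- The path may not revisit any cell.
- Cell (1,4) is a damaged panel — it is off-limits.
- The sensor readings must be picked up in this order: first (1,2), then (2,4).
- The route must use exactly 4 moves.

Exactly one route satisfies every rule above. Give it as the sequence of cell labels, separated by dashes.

(2,1) - (1,2) - (1,3) - (2,4) - (2,3)

The waypoints must appear in the order (1,2), (2,4), with no cell reused.
Route from (2,1): up-right to (1,2), right to (1,3), down-right to (2,4), left to (2,3) — 4 moves in all.
Check: order respected (1 at step 1, 2 at step 3); 4 moves as required.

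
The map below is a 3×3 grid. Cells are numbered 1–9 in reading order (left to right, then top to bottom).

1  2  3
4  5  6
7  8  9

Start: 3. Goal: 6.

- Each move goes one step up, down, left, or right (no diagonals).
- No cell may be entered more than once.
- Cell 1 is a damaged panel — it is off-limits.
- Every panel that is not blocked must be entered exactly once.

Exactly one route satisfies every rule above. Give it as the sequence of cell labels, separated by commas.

3, 2, 5, 4, 7, 8, 9, 6

Need to visit all 8 open cells exactly once, starting at 3 and ending at 6.
Route from 3: left to 2, down to 5, left to 4, down to 7, 2× right (reaching 9), up to 6 — 7 moves in all.
Check: all 8 open cells covered.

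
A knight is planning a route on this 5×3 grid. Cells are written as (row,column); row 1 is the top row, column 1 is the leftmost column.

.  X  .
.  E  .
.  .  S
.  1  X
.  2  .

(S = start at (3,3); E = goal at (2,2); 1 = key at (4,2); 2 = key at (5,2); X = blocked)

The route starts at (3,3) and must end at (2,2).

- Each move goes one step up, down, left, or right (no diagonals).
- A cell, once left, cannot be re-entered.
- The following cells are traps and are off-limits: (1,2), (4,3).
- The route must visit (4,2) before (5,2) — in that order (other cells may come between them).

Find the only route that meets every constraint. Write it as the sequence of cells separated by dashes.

The waypoints must appear in the order (4,2), (5,2), with no cell reused.
Route from (3,3): left 1 to (3,2), down 2 to (5,2), left 1 to (5,1), up 3 to (2,1), right 1 to (2,2) — 8 moves in all.
Check: order respected (1 at step 2, 2 at step 3).

(3,3) - (3,2) - (4,2) - (5,2) - (5,1) - (4,1) - (3,1) - (2,1) - (2,2)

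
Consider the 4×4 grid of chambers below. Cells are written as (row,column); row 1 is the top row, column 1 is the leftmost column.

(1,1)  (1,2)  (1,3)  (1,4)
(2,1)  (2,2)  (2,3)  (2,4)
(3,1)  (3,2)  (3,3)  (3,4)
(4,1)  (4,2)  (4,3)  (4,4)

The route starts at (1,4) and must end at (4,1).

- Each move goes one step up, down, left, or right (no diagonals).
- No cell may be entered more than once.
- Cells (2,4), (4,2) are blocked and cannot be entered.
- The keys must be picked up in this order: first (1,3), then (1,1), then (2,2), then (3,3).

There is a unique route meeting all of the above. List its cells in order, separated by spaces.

(1,4) (1,3) (1,2) (1,1) (2,1) (2,2) (2,3) (3,3) (3,2) (3,1) (4,1)

The waypoints must appear in the order (1,3), (1,1), (2,2), (3,3), with no cell reused.
Route from (1,4): 3× left (reaching (1,1)), down to (2,1), 2× right (reaching (2,3)), down to (3,3), 2× left (reaching (3,1)), down to (4,1) — 10 moves in all.
Check: order respected ((1,3) at step 1, (1,1) at step 3, (2,2) at step 5, (3,3) at step 7).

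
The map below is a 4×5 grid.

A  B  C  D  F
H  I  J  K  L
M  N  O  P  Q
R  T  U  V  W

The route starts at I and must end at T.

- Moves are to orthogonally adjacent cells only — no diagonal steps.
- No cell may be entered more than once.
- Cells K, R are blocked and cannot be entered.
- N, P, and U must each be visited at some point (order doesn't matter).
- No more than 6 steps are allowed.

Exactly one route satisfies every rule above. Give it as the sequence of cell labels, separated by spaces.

I N O P V U T

The budget equals the shortest possible length, so every move has to be on a shortest route through the required cells.
Route from I: down to N, 2× right (reaching P), down to V, 2× left (reaching T) — 6 moves in all.
Check: all required cells visited; 6 ≤ 6 moves.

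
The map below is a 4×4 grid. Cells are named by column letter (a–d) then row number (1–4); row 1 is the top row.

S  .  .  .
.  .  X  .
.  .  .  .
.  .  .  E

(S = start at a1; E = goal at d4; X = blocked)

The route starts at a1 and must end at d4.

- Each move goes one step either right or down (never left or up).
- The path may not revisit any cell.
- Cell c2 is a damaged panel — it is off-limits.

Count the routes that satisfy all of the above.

11

A right/down-only route from a1 to d4 makes exactly 3 down-moves and 3 right-moves in some order.
With no other constraints that would be C(6,3) = 20 routes.
Subtract routes through each blocked cell (inclusion–exclusion for overlaps): − through c2: 9 → 11.
That gives 11 routes.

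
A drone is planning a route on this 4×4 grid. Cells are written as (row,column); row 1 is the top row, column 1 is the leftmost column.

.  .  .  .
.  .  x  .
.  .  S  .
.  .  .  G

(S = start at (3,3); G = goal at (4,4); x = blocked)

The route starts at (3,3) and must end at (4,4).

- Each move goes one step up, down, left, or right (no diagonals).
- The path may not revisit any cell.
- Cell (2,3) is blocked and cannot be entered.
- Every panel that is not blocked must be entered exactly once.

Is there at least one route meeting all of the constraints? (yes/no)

yes

One route that works: (3,3) → (4,3) → (4,2) → (4,1) → (3,1) → (3,2) → (2,2) → (2,1) → (1,1) → (1,2) → (1,3) → (1,4) → (2,4) → (3,4) → (4,4).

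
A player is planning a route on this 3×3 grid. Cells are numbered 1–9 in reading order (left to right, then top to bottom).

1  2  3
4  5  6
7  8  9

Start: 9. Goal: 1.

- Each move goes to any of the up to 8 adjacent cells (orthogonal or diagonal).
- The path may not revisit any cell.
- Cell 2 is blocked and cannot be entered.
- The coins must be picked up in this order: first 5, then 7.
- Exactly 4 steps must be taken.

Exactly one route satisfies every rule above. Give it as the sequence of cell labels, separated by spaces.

9 5 7 4 1

The waypoints must appear in the order 5, 7, with no cell reused.
Route from 9: up-left 1 to 5, down-left 1 to 7, up 2 to 1 — 4 moves in all.
Check: order respected (5 at step 1, 7 at step 2); 4 moves as required.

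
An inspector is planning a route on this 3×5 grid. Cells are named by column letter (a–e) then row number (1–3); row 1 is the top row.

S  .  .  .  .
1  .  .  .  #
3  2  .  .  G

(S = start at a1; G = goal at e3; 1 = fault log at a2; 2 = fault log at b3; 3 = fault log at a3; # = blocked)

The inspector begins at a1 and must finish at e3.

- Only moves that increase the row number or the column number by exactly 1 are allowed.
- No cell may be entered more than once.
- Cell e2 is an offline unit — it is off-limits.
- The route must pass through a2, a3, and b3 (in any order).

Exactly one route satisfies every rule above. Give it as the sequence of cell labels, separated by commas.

a1, a2, a3, b3, c3, d3, e3

Moves only go right or down, so the column and row indices never decrease.
Route from a1: down 2 to a3, right 4 to e3 — 6 moves in all.
Check: all required cells visited.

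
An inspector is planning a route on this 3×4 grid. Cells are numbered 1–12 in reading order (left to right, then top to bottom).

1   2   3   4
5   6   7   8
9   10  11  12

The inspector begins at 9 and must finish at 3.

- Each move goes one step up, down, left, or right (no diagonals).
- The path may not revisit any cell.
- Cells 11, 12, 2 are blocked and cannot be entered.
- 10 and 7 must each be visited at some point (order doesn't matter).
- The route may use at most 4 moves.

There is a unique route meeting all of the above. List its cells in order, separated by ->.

Any route must reach 10 and 7 and still end at 3 within 4 moves, so the order of the required stops is forced.
Route from 9: right 1 to 10, up 1 to 6, right 1 to 7, up 1 to 3 — 4 moves in all.
Check: all required cells visited; 4 ≤ 4 moves.

9 -> 10 -> 6 -> 7 -> 3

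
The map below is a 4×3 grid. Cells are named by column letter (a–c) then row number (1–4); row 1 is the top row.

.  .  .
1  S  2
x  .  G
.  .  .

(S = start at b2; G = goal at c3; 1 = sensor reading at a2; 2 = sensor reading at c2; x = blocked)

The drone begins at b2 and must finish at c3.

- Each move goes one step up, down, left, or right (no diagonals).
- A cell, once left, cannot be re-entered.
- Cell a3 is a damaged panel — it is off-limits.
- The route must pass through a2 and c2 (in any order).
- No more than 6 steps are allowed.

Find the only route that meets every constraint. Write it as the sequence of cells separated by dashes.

b2 - a2 - a1 - b1 - c1 - c2 - c3

The 6-move cap with required stops at a2, c2 leaves no slack for detours.
Route from b2: left to a2, up to a1, 2× right (reaching c1), 2× down (reaching c3) — 6 moves in all.
Check: all required cells visited; 6 ≤ 6 moves.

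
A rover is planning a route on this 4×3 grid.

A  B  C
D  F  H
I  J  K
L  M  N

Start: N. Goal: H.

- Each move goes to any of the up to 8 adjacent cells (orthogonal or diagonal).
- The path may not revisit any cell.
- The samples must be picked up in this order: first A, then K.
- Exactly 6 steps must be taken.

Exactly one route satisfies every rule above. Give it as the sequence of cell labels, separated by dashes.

The waypoints must appear in the order A, K, with no cell reused.
Route from N: 2× up-left (reaching D), up to A, 2× down-right (reaching K), up to H — 6 moves in all.
Check: order respected (A at step 3, K at step 5); 6 moves as required.

N - J - D - A - F - K - H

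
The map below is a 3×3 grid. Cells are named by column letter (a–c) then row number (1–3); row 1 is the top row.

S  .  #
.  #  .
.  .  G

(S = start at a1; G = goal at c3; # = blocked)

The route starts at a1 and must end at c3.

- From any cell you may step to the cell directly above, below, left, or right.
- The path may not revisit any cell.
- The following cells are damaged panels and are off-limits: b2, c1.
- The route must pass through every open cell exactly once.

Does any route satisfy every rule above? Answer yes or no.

no

Cell b1 has only one open neighbour but is neither the start nor the goal, so a Hamiltonian route would have to both enter and leave it through the same neighbour — impossible without revisiting.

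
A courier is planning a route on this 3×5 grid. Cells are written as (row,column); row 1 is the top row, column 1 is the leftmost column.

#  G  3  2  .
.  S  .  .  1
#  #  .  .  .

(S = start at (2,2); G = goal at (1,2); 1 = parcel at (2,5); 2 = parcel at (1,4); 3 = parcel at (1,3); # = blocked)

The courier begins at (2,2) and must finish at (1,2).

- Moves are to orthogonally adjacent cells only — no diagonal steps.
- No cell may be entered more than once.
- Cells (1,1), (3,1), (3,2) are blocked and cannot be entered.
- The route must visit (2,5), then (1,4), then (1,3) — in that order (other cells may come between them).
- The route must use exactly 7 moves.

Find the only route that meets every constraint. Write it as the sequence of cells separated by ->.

(2,2) -> (2,3) -> (2,4) -> (2,5) -> (1,5) -> (1,4) -> (1,3) -> (1,2)

The waypoints must appear in the order (2,5), (1,4), (1,3), with no cell reused.
Route from (2,2): 3× right (reaching (2,5)), up to (1,5), 3× left (reaching (1,2)) — 7 moves in all.
Check: order respected (1 at step 3, 2 at step 5, 3 at step 6); 7 moves as required.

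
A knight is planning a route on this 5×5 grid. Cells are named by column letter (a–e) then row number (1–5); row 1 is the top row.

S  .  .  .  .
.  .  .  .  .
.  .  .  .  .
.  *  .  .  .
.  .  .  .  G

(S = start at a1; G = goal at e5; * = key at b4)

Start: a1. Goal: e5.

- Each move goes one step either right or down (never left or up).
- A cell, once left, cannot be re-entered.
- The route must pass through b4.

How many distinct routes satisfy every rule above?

A right/down-only route from a1 to e5 makes exactly 4 down-moves and 4 right-moves in some order.
With no other constraints that would be C(8,4) = 70 routes.
Split at b4 and multiply the segment counts: a1→b4: 4; b4→e5: 4; product = 16.
That gives 16 routes.

16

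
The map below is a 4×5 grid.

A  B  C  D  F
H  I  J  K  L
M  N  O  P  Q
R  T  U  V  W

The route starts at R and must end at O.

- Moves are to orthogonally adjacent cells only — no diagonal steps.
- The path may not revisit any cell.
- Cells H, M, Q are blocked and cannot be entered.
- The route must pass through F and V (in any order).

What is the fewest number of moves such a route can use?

11

Any route passes through F and V in some order between R and O. Summing Manhattan distances along each leg and taking the cheapest ordering (R → V → F → O) gives a lower bound of 3 + 4 + 4 = 11 moves.
A route of 11 moves achieves this: R → T → U → V → P → K → L → F → D → C → J → O.
Since 11 matches the lower bound, it is optimal.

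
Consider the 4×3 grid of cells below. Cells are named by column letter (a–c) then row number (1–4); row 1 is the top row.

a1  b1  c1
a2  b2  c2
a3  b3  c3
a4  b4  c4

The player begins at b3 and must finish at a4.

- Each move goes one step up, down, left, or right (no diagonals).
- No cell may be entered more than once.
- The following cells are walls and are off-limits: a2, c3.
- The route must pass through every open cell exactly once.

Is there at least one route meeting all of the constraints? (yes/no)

Cell a1 has only one open neighbour but is neither the start nor the goal, so a Hamiltonian route would have to both enter and leave it through the same neighbour — impossible without revisiting.

no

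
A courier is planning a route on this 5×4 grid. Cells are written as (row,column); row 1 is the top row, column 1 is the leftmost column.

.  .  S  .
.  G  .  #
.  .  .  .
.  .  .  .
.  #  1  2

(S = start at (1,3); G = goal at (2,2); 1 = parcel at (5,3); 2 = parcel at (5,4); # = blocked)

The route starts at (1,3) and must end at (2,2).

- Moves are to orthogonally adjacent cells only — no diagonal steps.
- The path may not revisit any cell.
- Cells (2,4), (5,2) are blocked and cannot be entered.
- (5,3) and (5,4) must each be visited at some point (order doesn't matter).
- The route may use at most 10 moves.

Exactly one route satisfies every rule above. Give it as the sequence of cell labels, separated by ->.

The budget equals the shortest possible length, so every move has to be on a shortest route through the required cells.
Route from (1,3): 2× down (reaching (3,3)), right to (3,4), 2× down (reaching (5,4)), left to (5,3), up to (4,3), left to (4,2), 2× up (reaching (2,2)) — 10 moves in all.
Check: all required cells visited; 10 ≤ 10 moves.

(1,3) -> (2,3) -> (3,3) -> (3,4) -> (4,4) -> (5,4) -> (5,3) -> (4,3) -> (4,2) -> (3,2) -> (2,2)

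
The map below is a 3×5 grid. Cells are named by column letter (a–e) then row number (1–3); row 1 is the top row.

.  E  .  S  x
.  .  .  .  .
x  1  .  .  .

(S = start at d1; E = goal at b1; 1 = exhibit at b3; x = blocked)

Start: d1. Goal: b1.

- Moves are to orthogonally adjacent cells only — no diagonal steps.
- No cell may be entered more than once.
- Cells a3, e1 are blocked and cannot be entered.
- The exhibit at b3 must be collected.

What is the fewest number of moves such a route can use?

Any route passes through b3 somewhere between d1 and b1. Summing Manhattan distances along the two legs (d1 → b3 → b1) gives a lower bound of 4 + 2 = 6 moves.
A route of 6 moves achieves this: d1 → d2 → d3 → c3 → b3 → b2 → b1.
Since 6 matches the lower bound, it is optimal.

6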